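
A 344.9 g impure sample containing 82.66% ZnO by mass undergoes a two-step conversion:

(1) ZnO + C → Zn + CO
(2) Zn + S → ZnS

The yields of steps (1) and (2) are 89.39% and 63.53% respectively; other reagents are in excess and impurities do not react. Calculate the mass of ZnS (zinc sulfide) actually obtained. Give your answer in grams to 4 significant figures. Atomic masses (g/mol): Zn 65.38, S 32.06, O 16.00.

193.9 g

Pure ZnO = 344.9 × 0.8266 = 285.09 g.
M(ZnO) = 65.38 + 16.00 = 81.38 g/mol.
M(ZnS) = 65.38 + 32.06 = 97.44 g/mol.
n(ZnO) = 285.09 / 81.38 = 3.5032 mol.
Step 1 (ZnO:Zn = 1:1): theoretical n(Zn) = 3.5032 mol; at 89.39% yield, n(Zn) = 3.1316 mol.
Step 2 (Zn:ZnS = 1:1): theoretical n(ZnS) = 3.1316 mol, so theoretical mass = 3.1316 × 97.44 = 305.14 g.
At 63.53% yield, actual mass of ZnS = 305.14 × 0.6353 = 193.85 g.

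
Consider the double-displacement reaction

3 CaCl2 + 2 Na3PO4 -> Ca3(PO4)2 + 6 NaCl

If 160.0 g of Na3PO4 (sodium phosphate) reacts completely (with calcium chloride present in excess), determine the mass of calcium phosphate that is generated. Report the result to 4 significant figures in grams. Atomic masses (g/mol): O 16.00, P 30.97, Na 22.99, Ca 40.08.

151.4 g

M(Na3PO4) = 3(22.99) + 30.97 + 4(16.00) = 163.94 g/mol.
M(Ca3(PO4)2) = 3(40.08) + 2(30.97) + 8(16.00) = 310.18 g/mol.
n(Na3PO4) = 160.00 g / 163.94 g/mol = 0.97597 mol.
From the equation the Na3PO4:Ca3(PO4)2 mole ratio is 2:1, so n(Ca3(PO4)2) = 0.97597 × 1/2 = 0.48798 mol.
Mass of Ca3(PO4)2 = 0.48798 mol × 310.18 g/mol = 151.36 g.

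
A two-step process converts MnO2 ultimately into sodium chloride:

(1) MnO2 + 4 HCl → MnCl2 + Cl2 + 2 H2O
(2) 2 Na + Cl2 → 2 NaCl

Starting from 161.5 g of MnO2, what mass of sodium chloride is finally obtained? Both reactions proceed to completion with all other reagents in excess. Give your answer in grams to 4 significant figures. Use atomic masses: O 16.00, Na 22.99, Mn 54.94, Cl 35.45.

M(MnO2) = 54.94 + 2(16.00) = 86.94 g/mol.
M(NaCl) = 22.99 + 35.45 = 58.44 g/mol.
n(MnO2) = 161.50 / 86.94 = 1.8576 mol.
Step 1 gives a 1:1 ratio of MnO2 to Cl2, so n(Cl2) = 1.8576 mol.
In step 2 the Cl2:NaCl ratio is 1:2, so n(NaCl) = 3.7152 mol.
Mass of NaCl = 3.7152 × 58.44 = 217.12 g.

217.1 g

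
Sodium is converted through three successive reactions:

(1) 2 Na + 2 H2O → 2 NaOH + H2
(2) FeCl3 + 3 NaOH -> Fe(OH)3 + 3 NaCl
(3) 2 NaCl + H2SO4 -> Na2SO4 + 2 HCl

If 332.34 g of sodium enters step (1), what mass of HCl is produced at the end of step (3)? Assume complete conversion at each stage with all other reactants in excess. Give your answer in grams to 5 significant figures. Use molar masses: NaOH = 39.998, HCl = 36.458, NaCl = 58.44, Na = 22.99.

n(Na) = 332.34 / 22.99 = 14.4559 mol.
Reaction (1): Na→NaOH ratio 2:2 ⇒ n(NaOH) = 14.4559 mol.
Reaction (2): NaOH→NaCl ratio 3:3 ⇒ n(NaCl) = 14.4559 mol.
Reaction (3): NaCl→HCl ratio 2:2 ⇒ n(HCl) = 14.4559 mol.
Mass of HCl = 14.4559 × 36.458 = 527.031 g.

527.03 g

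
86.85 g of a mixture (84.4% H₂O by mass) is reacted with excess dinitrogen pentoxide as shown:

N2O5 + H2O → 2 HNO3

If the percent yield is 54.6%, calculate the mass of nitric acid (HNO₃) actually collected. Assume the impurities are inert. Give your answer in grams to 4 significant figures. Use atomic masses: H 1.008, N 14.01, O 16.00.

Pure H2O available = 86.85 g × 0.844 = 73.301 g.
M(H2O) = 2(1.008) + 16.00 = 18.016 g/mol.
M(HNO3) = 1.008 + 14.01 + 3(16.00) = 63.018 g/mol.
n(H2O) = 73.301 g / 18.016 g/mol = 4.0687 mol.
From the equation the H2O:HNO3 mole ratio is 1:2, so n(HNO3) = 4.0687 × 2/1 = 8.1374 mol.
Mass of HNO3 = 8.1374 mol × 63.018 g/mol = 512.80 g.
Actual mass collected = 512.80 g × 0.546 = 279.99 g.

280.0 g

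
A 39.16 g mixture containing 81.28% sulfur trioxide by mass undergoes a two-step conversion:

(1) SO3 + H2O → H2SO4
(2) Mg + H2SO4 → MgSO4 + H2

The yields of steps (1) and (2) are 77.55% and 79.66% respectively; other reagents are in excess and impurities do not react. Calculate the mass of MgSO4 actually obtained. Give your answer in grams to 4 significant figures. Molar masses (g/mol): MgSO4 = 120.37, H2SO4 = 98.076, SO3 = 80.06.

29.56 g

Pure SO3 = 39.16 × 0.8128 = 31.829 g.
n(SO3) = 31.829 / 80.06 = 0.39757 mol.
Step 1 (SO3:H2SO4 = 1:1): theoretical n(H2SO4) = 0.39757 mol; at 77.55% yield, n(H2SO4) = 0.30831 mol.
Step 2 (H2SO4:MgSO4 = 1:1): theoretical n(MgSO4) = 0.30831 mol, so theoretical mass = 0.30831 × 120.37 = 37.112 g.
At 79.66% yield, actual mass of MgSO4 = 37.112 × 0.7966 = 29.563 g.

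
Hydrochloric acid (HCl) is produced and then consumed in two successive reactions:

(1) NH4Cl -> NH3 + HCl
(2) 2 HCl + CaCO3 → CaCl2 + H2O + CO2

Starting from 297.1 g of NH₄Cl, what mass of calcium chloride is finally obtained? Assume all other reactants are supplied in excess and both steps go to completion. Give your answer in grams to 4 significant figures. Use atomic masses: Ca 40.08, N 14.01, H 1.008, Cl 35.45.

M(NH4Cl) = 14.01 + 4(1.008) + 35.45 = 53.492 g/mol.
M(CaCl2) = 40.08 + 2(35.45) = 110.98 g/mol.
n(NH4Cl) = 297.10 / 53.492 = 5.5541 mol.
Step 1 gives a 1:1 ratio of NH4Cl to HCl, so n(HCl) = 5.5541 mol.
In step 2 the HCl:CaCl2 ratio is 2:1, so n(CaCl2) = 2.7771 mol.
Mass of CaCl2 = 2.7771 × 110.98 = 308.20 g.

308.2 g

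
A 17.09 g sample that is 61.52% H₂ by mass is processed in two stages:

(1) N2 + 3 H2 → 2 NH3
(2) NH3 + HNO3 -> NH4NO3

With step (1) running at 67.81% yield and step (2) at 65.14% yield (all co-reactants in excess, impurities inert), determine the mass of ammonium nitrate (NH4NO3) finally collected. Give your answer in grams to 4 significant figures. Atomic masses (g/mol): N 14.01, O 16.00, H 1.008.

Pure H2 = 17.09 × 0.6152 = 10.514 g.
M(H2) = 2(1.008) = 2.016 g/mol.
M(NH4NO3) = 2(14.01) + 4(1.008) + 3(16.00) = 80.052 g/mol.
n(H2) = 10.514 / 2.016 = 5.2152 mol.
Step 1 (H2:NH3 = 3:2): theoretical n(NH3) = 3.4768 mol; at 67.81% yield, n(NH3) = 2.3576 mol.
Step 2 (NH3:NH4NO3 = 1:1): theoretical n(NH4NO3) = 2.3576 mol, so theoretical mass = 2.3576 × 80.052 = 188.73 g.
At 65.14% yield, actual mass of NH4NO3 = 188.73 × 0.6514 = 122.94 g.

122.9 g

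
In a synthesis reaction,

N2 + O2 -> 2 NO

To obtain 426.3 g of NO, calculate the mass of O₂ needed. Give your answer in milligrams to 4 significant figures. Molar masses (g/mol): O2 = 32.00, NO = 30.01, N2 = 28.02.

n(NO) = 426.30 g / 30.01 g/mol = 14.205 mol.
From the equation the NO:O2 mole ratio is 2:1, so n(O2) = 14.205 × 1/2 = 7.1026 mol.
Mass of O2 = 7.1026 mol × 32.00 g/mol = 227.28 g.
Converting to mg: 227.28 g = 227300 mg.

227300 mg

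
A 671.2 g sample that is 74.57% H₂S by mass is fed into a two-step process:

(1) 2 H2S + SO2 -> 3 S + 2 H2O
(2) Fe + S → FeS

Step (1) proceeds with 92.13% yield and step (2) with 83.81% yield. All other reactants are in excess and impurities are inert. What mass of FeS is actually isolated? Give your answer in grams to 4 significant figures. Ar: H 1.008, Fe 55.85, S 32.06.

Pure H2S = 671.2 × 0.7457 = 500.51 g.
M(H2S) = 2(1.008) + 32.06 = 34.076 g/mol.
M(FeS) = 55.85 + 32.06 = 87.91 g/mol.
n(H2S) = 500.51 / 34.076 = 14.688 mol.
Step 1 (H2S:S = 2:3): theoretical n(S) = 22.032 mol; at 92.13% yield, n(S) = 20.298 mol.
Step 2 (S:FeS = 1:1): theoretical n(FeS) = 20.298 mol, so theoretical mass = 20.298 × 87.91 = 1784.4 g.
At 83.81% yield, actual mass of FeS = 1784.4 × 0.8381 = 1495.5 g.

1496 g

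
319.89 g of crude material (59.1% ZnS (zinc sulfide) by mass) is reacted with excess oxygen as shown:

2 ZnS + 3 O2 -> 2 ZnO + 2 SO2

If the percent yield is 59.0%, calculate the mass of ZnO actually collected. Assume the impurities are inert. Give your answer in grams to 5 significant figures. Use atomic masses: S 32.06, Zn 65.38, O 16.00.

Pure ZnS available = 319.89 g × 0.591 = 189.055 g.
M(ZnS) = 65.38 + 32.06 = 97.44 g/mol.
M(ZnO) = 65.38 + 16.00 = 81.38 g/mol.
n(ZnS) = 189.055 g / 97.44 g/mol = 1.94022 mol.
From the equation the ZnS:ZnO mole ratio is 2:2, so n(ZnO) = 1.94022 × 2/2 = 1.94022 mol.
Mass of ZnO = 1.94022 mol × 81.38 g/mol = 157.895 g.
Actual mass collected = 157.895 g × 0.590 = 93.1581 g.

93.158 g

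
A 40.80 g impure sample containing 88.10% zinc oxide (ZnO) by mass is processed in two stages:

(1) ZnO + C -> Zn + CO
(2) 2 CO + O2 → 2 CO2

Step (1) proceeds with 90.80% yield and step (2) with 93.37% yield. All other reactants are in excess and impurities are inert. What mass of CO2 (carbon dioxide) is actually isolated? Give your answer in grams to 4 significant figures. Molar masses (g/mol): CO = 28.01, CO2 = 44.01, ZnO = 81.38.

16.48 g

Pure ZnO = 40.80 × 0.8810 = 35.945 g.
n(ZnO) = 35.945 / 81.38 = 0.44169 mol.
Step 1 (ZnO:CO = 1:1): theoretical n(CO) = 0.44169 mol; at 90.80% yield, n(CO) = 0.40106 mol.
Step 2 (CO:CO2 = 2:2): theoretical n(CO2) = 0.40106 mol, so theoretical mass = 0.40106 × 44.01 = 17.650 g.
At 93.37% yield, actual mass of CO2 = 17.650 × 0.9337 = 16.480 g.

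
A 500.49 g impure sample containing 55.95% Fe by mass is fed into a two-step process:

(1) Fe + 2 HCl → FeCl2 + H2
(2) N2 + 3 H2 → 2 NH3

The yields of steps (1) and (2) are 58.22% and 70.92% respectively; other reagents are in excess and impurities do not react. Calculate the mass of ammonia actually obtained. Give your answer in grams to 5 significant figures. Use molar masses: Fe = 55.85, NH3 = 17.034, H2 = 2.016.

23.509 g

Pure Fe = 500.49 × 0.5595 = 280.024 g.
n(Fe) = 280.024 / 55.85 = 5.01386 mol.
Step 1 (Fe:H2 = 1:1): theoretical n(H2) = 5.01386 mol; at 58.22% yield, n(H2) = 2.91907 mol.
Step 2 (H2:NH3 = 3:2): theoretical n(NH3) = 1.94605 mol, so theoretical mass = 1.94605 × 17.034 = 33.1490 g.
At 70.92% yield, actual mass of NH3 = 33.1490 × 0.7092 = 23.5092 g.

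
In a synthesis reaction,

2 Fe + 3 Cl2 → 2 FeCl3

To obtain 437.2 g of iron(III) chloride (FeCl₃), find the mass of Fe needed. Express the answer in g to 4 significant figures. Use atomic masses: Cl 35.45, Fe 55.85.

150.5 g

M(FeCl3) = 55.85 + 3(35.45) = 162.20 g/mol.
M(Fe) = 55.85 g/mol.
n(FeCl3) = 437.20 g / 162.20 g/mol = 2.6954 mol.
From the equation the FeCl3:Fe mole ratio is 2:2, so n(Fe) = 2.6954 × 2/2 = 2.6954 mol.
Mass of Fe = 2.6954 mol × 55.85 g/mol = 150.54 g.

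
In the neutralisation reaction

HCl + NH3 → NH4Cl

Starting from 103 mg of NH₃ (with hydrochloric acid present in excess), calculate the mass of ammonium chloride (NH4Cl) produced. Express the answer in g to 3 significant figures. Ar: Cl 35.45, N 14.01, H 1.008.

0.323 g

M(NH3) = 14.01 + 3(1.008) = 17.034 g/mol.
M(NH4Cl) = 14.01 + 4(1.008) + 35.45 = 53.492 g/mol.
Convert: 103 mg = 0.1030 g.
n(NH3) = 0.1030 g / 17.034 g/mol = 0.006047 mol.
From the equation the NH3:NH4Cl mole ratio is 1:1, so n(NH4Cl) = 0.006047 × 1/1 = 0.006047 mol.
Mass of NH4Cl = 0.006047 mol × 53.492 g/mol = 0.3235 g.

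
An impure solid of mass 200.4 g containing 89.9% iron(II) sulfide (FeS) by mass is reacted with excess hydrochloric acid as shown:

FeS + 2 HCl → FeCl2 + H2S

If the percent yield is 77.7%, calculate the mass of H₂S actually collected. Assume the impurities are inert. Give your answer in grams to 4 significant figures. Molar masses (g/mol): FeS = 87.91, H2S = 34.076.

Pure FeS available = 200.4 g × 0.899 = 180.16 g.
n(FeS) = 180.16 g / 87.91 g/mol = 2.0494 mol.
From the equation the FeS:H2S mole ratio is 1:1, so n(H2S) = 2.0494 × 1/1 = 2.0494 mol.
Mass of H2S = 2.0494 mol × 34.076 g/mol = 69.834 g.
Actual mass collected = 69.834 g × 0.777 = 54.261 g.

54.26 g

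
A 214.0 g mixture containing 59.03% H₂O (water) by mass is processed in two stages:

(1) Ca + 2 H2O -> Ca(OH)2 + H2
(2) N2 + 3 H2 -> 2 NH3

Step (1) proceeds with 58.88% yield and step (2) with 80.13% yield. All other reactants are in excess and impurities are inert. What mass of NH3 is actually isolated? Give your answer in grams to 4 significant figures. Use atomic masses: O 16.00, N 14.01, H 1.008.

18.78 g

Pure H2O = 214.0 × 0.5903 = 126.32 g.
M(H2O) = 2(1.008) + 16.00 = 18.016 g/mol.
M(NH3) = 14.01 + 3(1.008) = 17.034 g/mol.
n(H2O) = 126.32 / 18.016 = 7.0118 mol.
Step 1 (H2O:H2 = 2:1): theoretical n(H2) = 3.5059 mol; at 58.88% yield, n(H2) = 2.0643 mol.
Step 2 (H2:NH3 = 3:2): theoretical n(NH3) = 1.3762 mol, so theoretical mass = 1.3762 × 17.034 = 23.442 g.
At 80.13% yield, actual mass of NH3 = 23.442 × 0.8013 = 18.784 g.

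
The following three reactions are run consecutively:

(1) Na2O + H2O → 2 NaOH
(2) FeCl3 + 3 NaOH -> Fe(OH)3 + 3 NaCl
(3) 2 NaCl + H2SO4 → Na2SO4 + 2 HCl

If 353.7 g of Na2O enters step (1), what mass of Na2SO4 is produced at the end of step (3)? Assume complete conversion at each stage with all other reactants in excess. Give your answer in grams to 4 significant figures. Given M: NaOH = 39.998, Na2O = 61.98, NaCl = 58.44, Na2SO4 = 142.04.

810.6 g

n(Na2O) = 353.7 / 61.98 = 5.7067 mol.
Reaction (1): Na2O→NaOH ratio 1:2 ⇒ n(NaOH) = 11.413 mol.
Reaction (2): NaOH→NaCl ratio 3:3 ⇒ n(NaCl) = 11.413 mol.
Reaction (3): NaCl→Na2SO4 ratio 2:1 ⇒ n(Na2SO4) = 5.7067 mol.
Mass of Na2SO4 = 5.7067 × 142.04 = 810.58 g.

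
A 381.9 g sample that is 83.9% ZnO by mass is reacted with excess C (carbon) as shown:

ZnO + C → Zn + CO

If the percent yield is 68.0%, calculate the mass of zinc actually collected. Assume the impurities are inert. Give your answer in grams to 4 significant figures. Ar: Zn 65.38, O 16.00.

175.0 g

Pure ZnO available = 381.9 g × 0.839 = 320.41 g.
M(ZnO) = 65.38 + 16.00 = 81.38 g/mol.
M(Zn) = 65.38 g/mol.
n(ZnO) = 320.41 g / 81.38 g/mol = 3.9373 mol.
From the equation the ZnO:Zn mole ratio is 1:1, so n(Zn) = 3.9373 × 1/1 = 3.9373 mol.
Mass of Zn = 3.9373 mol × 65.38 g/mol = 257.42 g.
Actual mass collected = 257.42 g × 0.680 = 175.04 g.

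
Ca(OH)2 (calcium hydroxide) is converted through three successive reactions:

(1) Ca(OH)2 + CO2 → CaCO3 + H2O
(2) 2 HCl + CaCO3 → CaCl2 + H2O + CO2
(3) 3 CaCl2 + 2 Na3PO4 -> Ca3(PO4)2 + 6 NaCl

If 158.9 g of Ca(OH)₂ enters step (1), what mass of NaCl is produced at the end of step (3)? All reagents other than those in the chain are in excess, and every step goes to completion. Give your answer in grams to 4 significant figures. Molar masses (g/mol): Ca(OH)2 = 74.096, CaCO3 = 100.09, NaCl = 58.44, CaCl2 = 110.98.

n(Ca(OH)2) = 158.9 / 74.096 = 2.1445 mol.
Reaction (1): Ca(OH)2→CaCO3 ratio 1:1 ⇒ n(CaCO3) = 2.1445 mol.
Reaction (2): CaCO3→CaCl2 ratio 1:1 ⇒ n(CaCl2) = 2.1445 mol.
Reaction (3): CaCl2→NaCl ratio 3:6 ⇒ n(NaCl) = 4.2890 mol.
Mass of NaCl = 4.2890 × 58.44 = 250.65 g.

250.7 g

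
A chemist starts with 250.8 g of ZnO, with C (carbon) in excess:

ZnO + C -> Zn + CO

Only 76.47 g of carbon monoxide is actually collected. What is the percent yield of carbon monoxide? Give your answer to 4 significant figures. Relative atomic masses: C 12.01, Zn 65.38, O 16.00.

88.59 %

M(ZnO) = 65.38 + 16.00 = 81.38 g/mol.
M(CO) = 12.01 + 16.00 = 28.01 g/mol.
n(ZnO) = 250.80 g / 81.38 g/mol = 3.0818 mol.
From the equation the ZnO:CO mole ratio is 1:1, so n(CO) = 3.0818 × 1/1 = 3.0818 mol.
Mass of CO = 3.0818 mol × 28.01 g/mol = 86.322 g.
This is the theoretical yield. Percent yield = 76.47 g / 86.322 g × 100% = 88.587%.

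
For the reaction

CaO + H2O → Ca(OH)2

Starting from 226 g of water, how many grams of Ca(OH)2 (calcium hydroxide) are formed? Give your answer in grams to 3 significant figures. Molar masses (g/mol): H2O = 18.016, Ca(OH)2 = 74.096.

n(H2O) = 226.0 g / 18.016 g/mol = 12.54 mol.
From the equation the H2O:Ca(OH)2 mole ratio is 1:1, so n(Ca(OH)2) = 12.54 × 1/1 = 12.54 mol.
Mass of Ca(OH)2 = 12.54 mol × 74.096 g/mol = 929.5 g.

929 g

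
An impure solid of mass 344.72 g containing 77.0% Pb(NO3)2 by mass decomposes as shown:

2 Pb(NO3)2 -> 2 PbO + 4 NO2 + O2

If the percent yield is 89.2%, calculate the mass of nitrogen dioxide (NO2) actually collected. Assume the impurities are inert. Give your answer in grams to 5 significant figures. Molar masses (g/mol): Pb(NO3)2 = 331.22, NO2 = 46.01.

Pure Pb(NO3)2 available = 344.72 g × 0.770 = 265.434 g.
n(Pb(NO3)2) = 265.434 g / 331.22 g/mol = 0.801384 mol.
From the equation the Pb(NO3)2:NO2 mole ratio is 2:4, so n(NO2) = 0.801384 × 4/2 = 1.60277 mol.
Mass of NO2 = 1.60277 mol × 46.01 g/mol = 73.7434 g.
Actual mass collected = 73.7434 g × 0.892 = 65.7791 g.

65.779 g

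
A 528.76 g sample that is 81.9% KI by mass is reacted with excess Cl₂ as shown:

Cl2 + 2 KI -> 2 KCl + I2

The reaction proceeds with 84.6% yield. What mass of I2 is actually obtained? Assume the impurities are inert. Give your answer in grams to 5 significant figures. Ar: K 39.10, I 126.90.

280.07 g

Pure KI available = 528.76 g × 0.819 = 433.054 g.
M(KI) = 39.10 + 126.90 = 166.00 g/mol.
M(I2) = 2(126.90) = 253.80 g/mol.
n(KI) = 433.054 g / 166.00 g/mol = 2.60876 mol.
From the equation the KI:I2 mole ratio is 2:1, so n(I2) = 2.60876 × 1/2 = 1.30438 mol.
Mass of I2 = 1.30438 mol × 253.80 g/mol = 331.052 g.
Actual mass collected = 331.052 g × 0.846 = 280.070 g.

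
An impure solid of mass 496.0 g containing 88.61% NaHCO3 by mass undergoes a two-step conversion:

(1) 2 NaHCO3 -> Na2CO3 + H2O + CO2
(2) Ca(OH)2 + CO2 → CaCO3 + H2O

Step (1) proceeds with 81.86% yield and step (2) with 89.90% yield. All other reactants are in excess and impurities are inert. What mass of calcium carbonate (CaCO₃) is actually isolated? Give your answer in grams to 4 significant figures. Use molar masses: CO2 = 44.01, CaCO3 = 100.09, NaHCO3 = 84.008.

192.7 g

Pure NaHCO3 = 496.0 × 0.8861 = 439.51 g.
n(NaHCO3) = 439.51 / 84.008 = 5.2317 mol.
Step 1 (NaHCO3:CO2 = 2:1): theoretical n(CO2) = 2.6159 mol; at 81.86% yield, n(CO2) = 2.1413 mol.
Step 2 (CO2:CaCO3 = 1:1): theoretical n(CaCO3) = 2.1413 mol, so theoretical mass = 2.1413 × 100.09 = 214.33 g.
At 89.90% yield, actual mass of CaCO3 = 214.33 × 0.8990 = 192.68 g.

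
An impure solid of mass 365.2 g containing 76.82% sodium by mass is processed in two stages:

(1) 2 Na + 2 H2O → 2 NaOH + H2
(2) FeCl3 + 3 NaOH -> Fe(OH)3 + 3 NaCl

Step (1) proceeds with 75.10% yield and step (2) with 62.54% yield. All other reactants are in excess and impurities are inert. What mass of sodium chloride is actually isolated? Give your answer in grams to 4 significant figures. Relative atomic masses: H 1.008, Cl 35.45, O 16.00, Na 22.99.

334.9 g

Pure Na = 365.2 × 0.7682 = 280.55 g.
M(Na) = 22.99 g/mol.
M(NaCl) = 22.99 + 35.45 = 58.44 g/mol.
n(Na) = 280.55 / 22.99 = 12.203 mol.
Step 1 (Na:NaOH = 2:2): theoretical n(NaOH) = 12.203 mol; at 75.10% yield, n(NaOH) = 9.1644 mol.
Step 2 (NaOH:NaCl = 3:3): theoretical n(NaCl) = 9.1644 mol, so theoretical mass = 9.1644 × 58.44 = 535.57 g.
At 62.54% yield, actual mass of NaCl = 535.57 × 0.6254 = 334.95 g.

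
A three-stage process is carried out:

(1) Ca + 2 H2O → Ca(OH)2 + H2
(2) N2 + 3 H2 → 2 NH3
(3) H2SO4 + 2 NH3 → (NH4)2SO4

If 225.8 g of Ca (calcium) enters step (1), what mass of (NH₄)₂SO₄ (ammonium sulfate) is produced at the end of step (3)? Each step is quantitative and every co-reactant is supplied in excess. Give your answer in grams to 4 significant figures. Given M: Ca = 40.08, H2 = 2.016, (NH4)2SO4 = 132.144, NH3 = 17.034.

248.2 g

n(Ca) = 225.8 / 40.08 = 5.6337 mol.
Reaction (1): Ca→H2 ratio 1:1 ⇒ n(H2) = 5.6337 mol.
Reaction (2): H2→NH3 ratio 3:2 ⇒ n(NH3) = 3.7558 mol.
Reaction (3): NH3→(NH4)2SO4 ratio 2:1 ⇒ n((NH4)2SO4) = 1.8779 mol.
Mass of (NH4)2SO4 = 1.8779 × 132.144 = 248.15 g.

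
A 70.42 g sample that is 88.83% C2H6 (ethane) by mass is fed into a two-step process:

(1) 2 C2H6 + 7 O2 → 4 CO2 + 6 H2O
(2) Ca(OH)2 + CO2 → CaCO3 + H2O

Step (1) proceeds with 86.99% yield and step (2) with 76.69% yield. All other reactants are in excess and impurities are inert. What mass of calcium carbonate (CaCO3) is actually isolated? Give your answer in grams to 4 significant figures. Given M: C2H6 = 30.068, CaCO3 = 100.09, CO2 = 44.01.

Pure C2H6 = 70.42 × 0.8883 = 62.554 g.
n(C2H6) = 62.554 / 30.068 = 2.0804 mol.
Step 1 (C2H6:CO2 = 2:4): theoretical n(CO2) = 4.1608 mol; at 86.99% yield, n(CO2) = 3.6195 mol.
Step 2 (CO2:CaCO3 = 1:1): theoretical n(CaCO3) = 3.6195 mol, so theoretical mass = 3.6195 × 100.09 = 362.28 g.
At 76.69% yield, actual mass of CaCO3 = 362.28 × 0.7669 = 277.83 g.

277.8 g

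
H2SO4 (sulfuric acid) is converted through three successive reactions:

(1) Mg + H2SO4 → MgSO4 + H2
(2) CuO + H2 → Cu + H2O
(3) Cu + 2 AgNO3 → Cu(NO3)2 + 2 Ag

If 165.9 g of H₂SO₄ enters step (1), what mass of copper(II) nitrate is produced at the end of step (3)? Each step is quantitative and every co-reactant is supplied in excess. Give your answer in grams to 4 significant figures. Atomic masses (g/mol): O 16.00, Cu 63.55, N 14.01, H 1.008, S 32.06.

317.3 g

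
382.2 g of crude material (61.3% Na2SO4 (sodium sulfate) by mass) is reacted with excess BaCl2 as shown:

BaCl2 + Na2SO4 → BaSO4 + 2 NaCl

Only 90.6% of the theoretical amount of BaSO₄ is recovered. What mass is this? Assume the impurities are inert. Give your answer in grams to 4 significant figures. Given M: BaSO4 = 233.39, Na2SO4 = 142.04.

348.8 g

Pure Na2SO4 available = 382.2 g × 0.613 = 234.29 g.
n(Na2SO4) = 234.29 g / 142.04 g/mol = 1.6495 mol.
From the equation the Na2SO4:BaSO4 mole ratio is 1:1, so n(BaSO4) = 1.6495 × 1/1 = 1.6495 mol.
Mass of BaSO4 = 1.6495 mol × 233.39 g/mol = 384.97 g.
Actual mass collected = 384.97 g × 0.906 = 348.78 g.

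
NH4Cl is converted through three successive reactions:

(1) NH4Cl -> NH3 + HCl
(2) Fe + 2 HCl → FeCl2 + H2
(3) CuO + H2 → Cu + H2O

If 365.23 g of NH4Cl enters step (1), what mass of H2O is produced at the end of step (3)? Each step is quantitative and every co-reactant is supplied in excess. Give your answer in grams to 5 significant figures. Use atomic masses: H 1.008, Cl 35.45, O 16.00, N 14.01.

61.504 g

M(NH4Cl) = 14.01 + 4(1.008) + 35.45 = 53.492 g/mol.
M(H2O) = 2(1.008) + 16.00 = 18.016 g/mol.
n(NH4Cl) = 365.23 / 53.492 = 6.82775 mol.
Reaction (1): NH4Cl→HCl ratio 1:1 ⇒ n(HCl) = 6.82775 mol.
Reaction (2): HCl→H2 ratio 2:1 ⇒ n(H2) = 3.41387 mol.
Reaction (3): H2→H2O ratio 1:1 ⇒ n(H2O) = 3.41387 mol.
Mass of H2O = 3.41387 × 18.016 = 61.5044 g.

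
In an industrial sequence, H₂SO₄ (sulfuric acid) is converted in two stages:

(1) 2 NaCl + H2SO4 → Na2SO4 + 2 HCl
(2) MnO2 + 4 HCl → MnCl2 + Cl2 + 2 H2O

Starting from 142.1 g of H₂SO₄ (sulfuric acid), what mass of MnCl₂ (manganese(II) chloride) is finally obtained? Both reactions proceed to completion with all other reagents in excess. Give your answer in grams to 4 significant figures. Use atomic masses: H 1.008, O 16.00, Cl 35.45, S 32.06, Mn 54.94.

M(H2SO4) = 2(1.008) + 32.06 + 4(16.00) = 98.076 g/mol.
M(MnCl2) = 54.94 + 2(35.45) = 125.84 g/mol.
n(H2SO4) = 142.10 / 98.076 = 1.4489 mol.
Step 1 gives a 1:2 ratio of H2SO4 to HCl, so n(HCl) = 2.8978 mol.
In step 2 the HCl:MnCl2 ratio is 4:1, so n(MnCl2) = 0.72444 mol.
Mass of MnCl2 = 0.72444 × 125.84 = 91.163 g.

91.16 g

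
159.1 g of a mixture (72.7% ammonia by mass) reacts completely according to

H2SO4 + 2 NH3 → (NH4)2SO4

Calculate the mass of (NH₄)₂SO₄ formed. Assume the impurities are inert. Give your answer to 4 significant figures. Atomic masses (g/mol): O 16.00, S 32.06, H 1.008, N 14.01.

448.6 g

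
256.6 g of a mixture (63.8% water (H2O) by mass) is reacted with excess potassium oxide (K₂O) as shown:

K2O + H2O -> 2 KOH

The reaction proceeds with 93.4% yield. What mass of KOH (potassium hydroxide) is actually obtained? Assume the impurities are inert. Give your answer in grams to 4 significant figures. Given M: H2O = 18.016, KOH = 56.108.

952.4 g

Pure H2O available = 256.6 g × 0.638 = 163.71 g.
n(H2O) = 163.71 g / 18.016 g/mol = 9.0870 mol.
From the equation the H2O:KOH mole ratio is 1:2, so n(KOH) = 9.0870 × 2/1 = 18.174 mol.
Mass of KOH = 18.174 mol × 56.108 g/mol = 1019.7 g.
Actual mass collected = 1019.7 g × 0.934 = 952.40 g.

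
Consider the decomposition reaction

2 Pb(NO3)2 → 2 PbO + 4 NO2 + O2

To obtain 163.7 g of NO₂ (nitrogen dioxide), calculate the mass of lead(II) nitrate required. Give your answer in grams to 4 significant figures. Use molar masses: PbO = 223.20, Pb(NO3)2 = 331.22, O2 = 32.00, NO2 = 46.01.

589.2 g

n(NO2) = 163.70 g / 46.01 g/mol = 3.5579 mol.
From the equation the NO2:Pb(NO3)2 mole ratio is 4:2, so n(Pb(NO3)2) = 3.5579 × 2/4 = 1.7790 mol.
Mass of Pb(NO3)2 = 1.7790 mol × 331.22 g/mol = 589.23 g.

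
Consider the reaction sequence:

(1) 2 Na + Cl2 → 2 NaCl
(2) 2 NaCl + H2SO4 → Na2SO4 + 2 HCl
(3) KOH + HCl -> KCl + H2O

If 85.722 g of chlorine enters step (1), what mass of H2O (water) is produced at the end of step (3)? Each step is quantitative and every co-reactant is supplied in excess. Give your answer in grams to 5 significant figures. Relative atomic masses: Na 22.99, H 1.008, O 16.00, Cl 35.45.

M(Cl2) = 2(35.45) = 70.90 g/mol.
M(H2O) = 2(1.008) + 16.00 = 18.016 g/mol.
n(Cl2) = 85.722 / 70.90 = 1.20906 mol.
Reaction (1): Cl2→NaCl ratio 1:2 ⇒ n(NaCl) = 2.41811 mol.
Reaction (2): NaCl→HCl ratio 2:2 ⇒ n(HCl) = 2.41811 mol.
Reaction (3): HCl→H2O ratio 1:1 ⇒ n(H2O) = 2.41811 mol.
Mass of H2O = 2.41811 × 18.016 = 43.5647 g.

43.565 g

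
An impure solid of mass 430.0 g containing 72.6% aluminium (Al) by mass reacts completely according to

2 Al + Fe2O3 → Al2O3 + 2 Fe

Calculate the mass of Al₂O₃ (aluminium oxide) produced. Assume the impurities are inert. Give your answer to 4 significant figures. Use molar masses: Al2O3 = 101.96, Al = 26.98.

Mass of pure Al = 430.0 g × 0.726 = 312.18 g.
n(Al) = 312.18 g / 26.98 g/mol = 11.571 mol.
From the equation the Al:Al2O3 mole ratio is 2:1, so n(Al2O3) = 11.571 × 1/2 = 5.7854 mol.
Mass of Al2O3 = 5.7854 mol × 101.96 g/mol = 589.88 g.

589.9 g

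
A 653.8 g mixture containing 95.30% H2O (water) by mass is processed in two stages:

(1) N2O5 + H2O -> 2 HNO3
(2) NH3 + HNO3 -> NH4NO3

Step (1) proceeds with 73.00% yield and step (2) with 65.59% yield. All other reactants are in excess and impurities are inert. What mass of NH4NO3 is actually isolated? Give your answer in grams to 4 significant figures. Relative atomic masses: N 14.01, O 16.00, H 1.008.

2651 g

Pure H2O = 653.8 × 0.9530 = 623.07 g.
M(H2O) = 2(1.008) + 16.00 = 18.016 g/mol.
M(NH4NO3) = 2(14.01) + 4(1.008) + 3(16.00) = 80.052 g/mol.
n(H2O) = 623.07 / 18.016 = 34.584 mol.
Step 1 (H2O:HNO3 = 1:2): theoretical n(HNO3) = 69.169 mol; at 73.00% yield, n(HNO3) = 50.493 mol.
Step 2 (HNO3:NH4NO3 = 1:1): theoretical n(NH4NO3) = 50.493 mol, so theoretical mass = 50.493 × 80.052 = 4042.1 g.
At 65.59% yield, actual mass of NH4NO3 = 4042.1 × 0.6559 = 2651.2 g.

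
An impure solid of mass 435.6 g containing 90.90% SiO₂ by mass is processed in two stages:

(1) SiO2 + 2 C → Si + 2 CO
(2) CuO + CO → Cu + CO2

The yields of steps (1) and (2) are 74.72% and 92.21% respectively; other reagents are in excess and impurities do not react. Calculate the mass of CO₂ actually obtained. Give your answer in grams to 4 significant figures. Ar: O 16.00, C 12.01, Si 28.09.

Pure SiO2 = 435.6 × 0.9090 = 395.96 g.
M(SiO2) = 28.09 + 2(16.00) = 60.09 g/mol.
M(CO2) = 12.01 + 2(16.00) = 44.01 g/mol.
n(SiO2) = 395.96 / 60.09 = 6.5895 mol.
Step 1 (SiO2:CO = 1:2): theoretical n(CO) = 13.179 mol; at 74.72% yield, n(CO) = 9.8473 mol.
Step 2 (CO:CO2 = 1:1): theoretical n(CO2) = 9.8473 mol, so theoretical mass = 9.8473 × 44.01 = 433.38 g.
At 92.21% yield, actual mass of CO2 = 433.38 × 0.9221 = 399.62 g.

399.6 g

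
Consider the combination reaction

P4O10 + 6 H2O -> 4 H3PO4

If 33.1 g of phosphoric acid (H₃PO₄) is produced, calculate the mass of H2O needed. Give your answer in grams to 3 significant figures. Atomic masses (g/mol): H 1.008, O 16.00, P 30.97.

9.13 g

M(H3PO4) = 3(1.008) + 30.97 + 4(16.00) = 97.994 g/mol.
M(H2O) = 2(1.008) + 16.00 = 18.016 g/mol.
n(H3PO4) = 33.10 g / 97.994 g/mol = 0.3378 mol.
From the equation the H3PO4:H2O mole ratio is 4:6, so n(H2O) = 0.3378 × 6/4 = 0.5067 mol.
Mass of H2O = 0.5067 mol × 18.016 g/mol = 9.128 g.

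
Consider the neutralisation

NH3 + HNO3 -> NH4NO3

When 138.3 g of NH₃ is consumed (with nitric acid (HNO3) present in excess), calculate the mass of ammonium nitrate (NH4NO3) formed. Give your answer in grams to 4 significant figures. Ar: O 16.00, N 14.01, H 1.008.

M(NH3) = 14.01 + 3(1.008) = 17.034 g/mol.
M(NH4NO3) = 2(14.01) + 4(1.008) + 3(16.00) = 80.052 g/mol.
n(NH3) = 138.30 g / 17.034 g/mol = 8.1191 mol.
From the equation the NH3:NH4NO3 mole ratio is 1:1, so n(NH4NO3) = 8.1191 × 1/1 = 8.1191 mol.
Mass of NH4NO3 = 8.1191 mol × 80.052 g/mol = 649.95 g.

649.9 g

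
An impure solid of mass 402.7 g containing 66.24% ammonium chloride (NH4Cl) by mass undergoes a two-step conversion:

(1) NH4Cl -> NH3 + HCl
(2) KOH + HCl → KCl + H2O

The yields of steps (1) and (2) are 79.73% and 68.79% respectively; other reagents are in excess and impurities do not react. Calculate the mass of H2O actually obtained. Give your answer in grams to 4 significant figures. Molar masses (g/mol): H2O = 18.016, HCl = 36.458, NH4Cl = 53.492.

49.27 g

Pure NH4Cl = 402.7 × 0.6624 = 266.75 g.
n(NH4Cl) = 266.75 / 53.492 = 4.9867 mol.
Step 1 (NH4Cl:HCl = 1:1): theoretical n(HCl) = 4.9867 mol; at 79.73% yield, n(HCl) = 3.9759 mol.
Step 2 (HCl:H2O = 1:1): theoretical n(H2O) = 3.9759 mol, so theoretical mass = 3.9759 × 18.016 = 71.630 g.
At 68.79% yield, actual mass of H2O = 71.630 × 0.6879 = 49.274 g.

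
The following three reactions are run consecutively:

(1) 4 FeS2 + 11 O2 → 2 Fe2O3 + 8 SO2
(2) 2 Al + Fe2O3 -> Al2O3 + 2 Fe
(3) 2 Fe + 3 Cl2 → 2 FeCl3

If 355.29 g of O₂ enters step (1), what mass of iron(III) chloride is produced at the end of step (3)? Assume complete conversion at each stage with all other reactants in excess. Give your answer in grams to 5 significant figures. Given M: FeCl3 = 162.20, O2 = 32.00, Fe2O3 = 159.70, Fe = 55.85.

654.86 g

n(O2) = 355.29 / 32.00 = 11.1028 mol.
Reaction (1): O2→Fe2O3 ratio 11:2 ⇒ n(Fe2O3) = 2.01869 mol.
Reaction (2): Fe2O3→Fe ratio 1:2 ⇒ n(Fe) = 4.03739 mol.
Reaction (3): Fe→FeCl3 ratio 2:2 ⇒ n(FeCl3) = 4.03739 mol.
Mass of FeCl3 = 4.03739 × 162.20 = 654.864 g.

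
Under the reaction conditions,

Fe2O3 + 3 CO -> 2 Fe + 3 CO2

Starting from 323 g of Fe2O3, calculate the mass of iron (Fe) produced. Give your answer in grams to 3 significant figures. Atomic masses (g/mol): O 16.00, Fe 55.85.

M(Fe2O3) = 2(55.85) + 3(16.00) = 159.70 g/mol.
M(Fe) = 55.85 g/mol.
n(Fe2O3) = 323.0 g / 159.70 g/mol = 2.023 mol.
From the equation the Fe2O3:Fe mole ratio is 1:2, so n(Fe) = 2.023 × 2/1 = 4.045 mol.
Mass of Fe = 4.045 mol × 55.85 g/mol = 225.9 g.

226 g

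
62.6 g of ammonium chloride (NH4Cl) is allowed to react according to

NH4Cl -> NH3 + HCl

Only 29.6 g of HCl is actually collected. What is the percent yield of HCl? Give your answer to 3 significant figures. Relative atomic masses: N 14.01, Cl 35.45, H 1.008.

69.4 %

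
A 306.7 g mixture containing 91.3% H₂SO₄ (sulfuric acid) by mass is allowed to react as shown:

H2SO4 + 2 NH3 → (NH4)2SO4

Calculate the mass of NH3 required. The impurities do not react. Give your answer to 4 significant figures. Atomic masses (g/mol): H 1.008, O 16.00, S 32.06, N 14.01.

97.27 g

Mass of pure H2SO4 = 306.7 g × 0.913 = 280.02 g.
M(H2SO4) = 2(1.008) + 32.06 + 4(16.00) = 98.076 g/mol.
M(NH3) = 14.01 + 3(1.008) = 17.034 g/mol.
n(H2SO4) = 280.02 g / 98.076 g/mol = 2.8551 mol.
From the equation the H2SO4:NH3 mole ratio is 1:2, so n(NH3) = 2.8551 × 2/1 = 5.7102 mol.
Mass of NH3 = 5.7102 mol × 17.034 g/mol = 97.268 g.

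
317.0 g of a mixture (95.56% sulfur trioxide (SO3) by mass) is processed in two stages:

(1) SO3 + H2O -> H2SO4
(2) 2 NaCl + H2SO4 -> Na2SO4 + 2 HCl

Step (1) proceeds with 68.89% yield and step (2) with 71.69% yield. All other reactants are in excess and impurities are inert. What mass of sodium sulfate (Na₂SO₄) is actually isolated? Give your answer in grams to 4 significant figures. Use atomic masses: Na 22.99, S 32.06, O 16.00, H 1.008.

265.4 g

Pure SO3 = 317.0 × 0.9556 = 302.93 g.
M(SO3) = 32.06 + 3(16.00) = 80.06 g/mol.
M(Na2SO4) = 2(22.99) + 32.06 + 4(16.00) = 142.04 g/mol.
n(SO3) = 302.93 / 80.06 = 3.7837 mol.
Step 1 (SO3:H2SO4 = 1:1): theoretical n(H2SO4) = 3.7837 mol; at 68.89% yield, n(H2SO4) = 2.6066 mol.
Step 2 (H2SO4:Na2SO4 = 1:1): theoretical n(Na2SO4) = 2.6066 mol, so theoretical mass = 2.6066 × 142.04 = 370.24 g.
At 71.69% yield, actual mass of Na2SO4 = 370.24 × 0.7169 = 265.43 g.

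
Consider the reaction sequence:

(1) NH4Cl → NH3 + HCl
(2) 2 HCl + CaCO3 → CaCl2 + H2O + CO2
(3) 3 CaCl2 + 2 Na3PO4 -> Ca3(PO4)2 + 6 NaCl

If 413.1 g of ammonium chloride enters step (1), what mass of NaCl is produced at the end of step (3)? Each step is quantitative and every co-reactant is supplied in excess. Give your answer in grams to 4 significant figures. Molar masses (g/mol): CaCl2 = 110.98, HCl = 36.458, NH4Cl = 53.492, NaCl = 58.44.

451.3 g

n(NH4Cl) = 413.1 / 53.492 = 7.7227 mol.
Reaction (1): NH4Cl→HCl ratio 1:1 ⇒ n(HCl) = 7.7227 mol.
Reaction (2): HCl→CaCl2 ratio 2:1 ⇒ n(CaCl2) = 3.8613 mol.
Reaction (3): CaCl2→NaCl ratio 3:6 ⇒ n(NaCl) = 7.7227 mol.
Mass of NaCl = 7.7227 × 58.44 = 451.31 g.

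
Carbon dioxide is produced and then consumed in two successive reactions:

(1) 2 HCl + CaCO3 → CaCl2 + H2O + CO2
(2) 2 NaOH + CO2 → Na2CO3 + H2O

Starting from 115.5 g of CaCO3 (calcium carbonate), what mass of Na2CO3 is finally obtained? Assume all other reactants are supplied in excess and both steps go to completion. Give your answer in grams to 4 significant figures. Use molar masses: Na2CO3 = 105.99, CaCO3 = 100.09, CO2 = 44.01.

n(CaCO3) = 115.50 / 100.09 = 1.1540 mol.
Step 1 gives a 1:1 ratio of CaCO3 to CO2, so n(CO2) = 1.1540 mol.
In step 2 the CO2:Na2CO3 ratio is 1:1, so n(Na2CO3) = 1.1540 mol.
Mass of Na2CO3 = 1.1540 × 105.99 = 122.31 g.

122.3 g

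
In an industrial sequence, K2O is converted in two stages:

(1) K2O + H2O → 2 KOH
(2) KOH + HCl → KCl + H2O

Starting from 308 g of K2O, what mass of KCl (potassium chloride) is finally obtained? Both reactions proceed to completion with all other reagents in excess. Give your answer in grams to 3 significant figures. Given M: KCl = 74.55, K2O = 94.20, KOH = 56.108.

488 g

n(K2O) = 308.0 / 94.20 = 3.270 mol.
Step 1 gives a 1:2 ratio of K2O to KOH, so n(KOH) = 6.539 mol.
In step 2 the KOH:KCl ratio is 1:1, so n(KCl) = 6.539 mol.
Mass of KCl = 6.539 × 74.55 = 487.5 g.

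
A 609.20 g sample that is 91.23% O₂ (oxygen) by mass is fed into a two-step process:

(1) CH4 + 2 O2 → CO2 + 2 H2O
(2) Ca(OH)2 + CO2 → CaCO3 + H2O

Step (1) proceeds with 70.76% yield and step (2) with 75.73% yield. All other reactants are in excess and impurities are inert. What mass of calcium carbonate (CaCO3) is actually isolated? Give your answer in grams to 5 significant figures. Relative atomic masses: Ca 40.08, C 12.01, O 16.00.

465.76 g

Pure O2 = 609.20 × 0.9123 = 555.773 g.
M(O2) = 2(16.00) = 32.00 g/mol.
M(CaCO3) = 40.08 + 12.01 + 3(16.00) = 100.09 g/mol.
n(O2) = 555.773 / 32.00 = 17.3679 mol.
Step 1 (O2:CO2 = 2:1): theoretical n(CO2) = 8.68396 mol; at 70.76% yield, n(CO2) = 6.14477 mol.
Step 2 (CO2:CaCO3 = 1:1): theoretical n(CaCO3) = 6.14477 mol, so theoretical mass = 6.14477 × 100.09 = 615.030 g.
At 75.73% yield, actual mass of CaCO3 = 615.030 × 0.7573 = 465.762 g.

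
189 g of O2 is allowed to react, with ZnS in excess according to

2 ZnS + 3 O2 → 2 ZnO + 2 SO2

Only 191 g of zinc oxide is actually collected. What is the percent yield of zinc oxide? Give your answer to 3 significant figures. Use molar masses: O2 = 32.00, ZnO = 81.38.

59.6 %

n(O2) = 189.0 g / 32.00 g/mol = 5.906 mol.
From the equation the O2:ZnO mole ratio is 3:2, so n(ZnO) = 5.906 × 2/3 = 3.938 mol.
Mass of ZnO = 3.938 mol × 81.38 g/mol = 320.4 g.
This is the theoretical yield. Percent yield = 191 g / 320.4 g × 100% = 59.61%.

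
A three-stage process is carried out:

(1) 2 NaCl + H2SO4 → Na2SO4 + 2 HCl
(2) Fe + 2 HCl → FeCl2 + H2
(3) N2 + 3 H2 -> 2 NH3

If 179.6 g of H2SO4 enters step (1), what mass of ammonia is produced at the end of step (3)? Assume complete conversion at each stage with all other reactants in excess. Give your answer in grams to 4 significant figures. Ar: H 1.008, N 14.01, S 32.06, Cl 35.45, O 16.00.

20.80 g

M(H2SO4) = 2(1.008) + 32.06 + 4(16.00) = 98.076 g/mol.
M(NH3) = 14.01 + 3(1.008) = 17.034 g/mol.
n(H2SO4) = 179.6 / 98.076 = 1.8312 mol.
Reaction (1): H2SO4→HCl ratio 1:2 ⇒ n(HCl) = 3.6625 mol.
Reaction (2): HCl→H2 ratio 2:1 ⇒ n(H2) = 1.8312 mol.
Reaction (3): H2→NH3 ratio 3:2 ⇒ n(NH3) = 1.2208 mol.
Mass of NH3 = 1.2208 × 17.034 = 20.795 g.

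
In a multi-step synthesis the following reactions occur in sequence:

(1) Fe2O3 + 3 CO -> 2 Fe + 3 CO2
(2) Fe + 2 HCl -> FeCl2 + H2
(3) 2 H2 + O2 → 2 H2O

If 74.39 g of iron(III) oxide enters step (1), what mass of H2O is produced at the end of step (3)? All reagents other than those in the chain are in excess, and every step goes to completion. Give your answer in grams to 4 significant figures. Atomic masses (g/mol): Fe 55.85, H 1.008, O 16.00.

16.78 g

M(Fe2O3) = 2(55.85) + 3(16.00) = 159.70 g/mol.
M(H2O) = 2(1.008) + 16.00 = 18.016 g/mol.
n(Fe2O3) = 74.39 / 159.70 = 0.46581 mol.
Reaction (1): Fe2O3→Fe ratio 1:2 ⇒ n(Fe) = 0.93162 mol.
Reaction (2): Fe→H2 ratio 1:1 ⇒ n(H2) = 0.93162 mol.
Reaction (3): H2→H2O ratio 2:2 ⇒ n(H2O) = 0.93162 mol.
Mass of H2O = 0.93162 × 18.016 = 16.784 g.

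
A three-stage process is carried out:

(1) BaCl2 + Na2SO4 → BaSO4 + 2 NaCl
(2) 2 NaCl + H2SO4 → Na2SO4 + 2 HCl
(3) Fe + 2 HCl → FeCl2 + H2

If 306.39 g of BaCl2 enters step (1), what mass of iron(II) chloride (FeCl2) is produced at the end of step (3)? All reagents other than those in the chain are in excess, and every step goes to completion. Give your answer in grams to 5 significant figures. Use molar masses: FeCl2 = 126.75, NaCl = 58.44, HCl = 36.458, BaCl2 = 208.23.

186.50 g

n(BaCl2) = 306.39 / 208.23 = 1.47140 mol.
Reaction (1): BaCl2→NaCl ratio 1:2 ⇒ n(NaCl) = 2.94280 mol.
Reaction (2): NaCl→HCl ratio 2:2 ⇒ n(HCl) = 2.94280 mol.
Reaction (3): HCl→FeCl2 ratio 2:1 ⇒ n(FeCl2) = 1.47140 mol.
Mass of FeCl2 = 1.47140 × 126.75 = 186.500 g.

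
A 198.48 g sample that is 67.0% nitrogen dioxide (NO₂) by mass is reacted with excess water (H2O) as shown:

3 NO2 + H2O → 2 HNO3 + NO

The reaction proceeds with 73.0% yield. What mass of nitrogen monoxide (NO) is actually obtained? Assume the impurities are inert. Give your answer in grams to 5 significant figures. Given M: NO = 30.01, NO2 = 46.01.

21.106 g

Pure NO2 available = 198.48 g × 0.670 = 132.982 g.
n(NO2) = 132.982 g / 46.01 g/mol = 2.89028 mol.
From the equation the NO2:NO mole ratio is 3:1, so n(NO) = 2.89028 × 1/3 = 0.963425 mol.
Mass of NO = 0.963425 mol × 30.01 g/mol = 28.9124 g.
Actual mass collected = 28.9124 g × 0.730 = 21.1060 g.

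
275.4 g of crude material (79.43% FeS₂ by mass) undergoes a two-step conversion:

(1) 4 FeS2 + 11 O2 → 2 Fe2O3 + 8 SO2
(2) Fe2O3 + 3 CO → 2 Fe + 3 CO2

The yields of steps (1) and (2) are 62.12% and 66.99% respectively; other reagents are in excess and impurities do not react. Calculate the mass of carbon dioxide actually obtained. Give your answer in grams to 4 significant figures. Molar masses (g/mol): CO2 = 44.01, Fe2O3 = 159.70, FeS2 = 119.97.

50.09 g

Pure FeS2 = 275.4 × 0.7943 = 218.75 g.
n(FeS2) = 218.75 / 119.97 = 1.8234 mol.
Step 1 (FeS2:Fe2O3 = 4:2): theoretical n(Fe2O3) = 0.91169 mol; at 62.12% yield, n(Fe2O3) = 0.56634 mol.
Step 2 (Fe2O3:CO2 = 1:3): theoretical n(CO2) = 1.6990 mol, so theoretical mass = 1.6990 × 44.01 = 74.774 g.
At 66.99% yield, actual mass of CO2 = 74.774 × 0.6699 = 50.091 g.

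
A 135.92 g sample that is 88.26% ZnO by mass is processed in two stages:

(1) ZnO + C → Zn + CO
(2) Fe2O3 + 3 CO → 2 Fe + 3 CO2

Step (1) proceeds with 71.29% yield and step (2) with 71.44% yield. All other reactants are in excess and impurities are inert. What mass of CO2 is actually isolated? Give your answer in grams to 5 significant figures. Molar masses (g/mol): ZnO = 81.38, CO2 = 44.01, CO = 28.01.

33.041 g

Pure ZnO = 135.92 × 0.8826 = 119.963 g.
n(ZnO) = 119.963 / 81.38 = 1.47411 mol.
Step 1 (ZnO:CO = 1:1): theoretical n(CO) = 1.47411 mol; at 71.29% yield, n(CO) = 1.05089 mol.
Step 2 (CO:CO2 = 3:3): theoretical n(CO2) = 1.05089 mol, so theoretical mass = 1.05089 × 44.01 = 46.2498 g.
At 71.44% yield, actual mass of CO2 = 46.2498 × 0.7144 = 33.0408 g.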